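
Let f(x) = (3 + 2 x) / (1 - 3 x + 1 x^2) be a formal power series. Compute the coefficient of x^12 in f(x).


Write f(x) = sum_{k>=0} a_k x^k. Multiplying both sides by 1 - 3 x + 1 x^2 gives
(1 - 3 x + 1 x^2) sum_{k>=0} a_k x^k = 3 + 2 x.
Matching coefficients:
 x^0: a_0 = 3
 x^1: a_1 - 3 a_0 = 2  =>  a_1 = 3*3 + 2 = 11
 x^k (k >= 2): a_k = 3 a_{k-1} - 1 a_{k-2}.
Iterating: a_2 = 30, a_3 = 79, a_4 = 207, a_5 = 542, a_6 = 1419, a_7 = 3715, a_8 = 9726, a_9 = 25463, a_10 = 66663, a_11 = 174526, a_12 = 456915.
So the coefficient of x^12 is 456915.

456915


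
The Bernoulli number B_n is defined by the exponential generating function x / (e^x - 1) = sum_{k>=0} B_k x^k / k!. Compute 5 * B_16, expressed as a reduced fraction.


Bernoulli numbers can also be computed recursively via B_0 = 1 and sum_{j=0}^{m} C(m+1, j) B_j = 0 for m >= 1. Odd-index Bernoulli numbers vanish for k >= 3.
Computing B_16 = -3617/510, so 5 * B_16 = 5 * -3617/510 = -3617/102.

-3617/102


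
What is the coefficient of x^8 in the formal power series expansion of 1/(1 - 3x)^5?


The general identity 1/(1 - c x)^r = sum_{k>=0} c^k C(k + r - 1, r - 1) x^k follows by substituting y = c x into 1/(1 - y)^r = sum_{k>=0} C(k + r - 1, r - 1) y^k.
For c = 3, r = 5, k = 8:
3^8 * C(12, 4) = 6561 * 495 = 3247695.

3247695


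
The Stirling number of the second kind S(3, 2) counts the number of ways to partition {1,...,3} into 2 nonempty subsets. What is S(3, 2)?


Using the explicit formula S(n,k) = (1/k!) sum_{j=0}^{k} (-1)^(k-j) C(k,j) j^n:
S(3, 2) = 3
Equivalently, S(n,k) is n! times the coefficient of x^n in the EGF (e^x - 1)^k / k!.

3


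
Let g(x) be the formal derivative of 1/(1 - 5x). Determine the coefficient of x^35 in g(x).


Differentiate termwise: d/dx sum_{k>=0} 5^k x^k = sum_{k>=1} k 5^k x^(k-1) = sum_{j>=0} (j+1) 5^(j+1) x^j.
Equivalently, d/dx [1/(1 - 5x)] = 5/(1 - 5x)^2.
For j = 35: 36 * 5^36 = 36 * 14551915228366851806640625 = 523868948221206665039062500.

523868948221206665039062500


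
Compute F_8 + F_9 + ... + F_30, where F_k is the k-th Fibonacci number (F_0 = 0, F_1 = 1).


Use the identity sum_{k=0}^{N} F_k = F_{N+2} - 1 (which follows from F_{k+2} - F_{k+1} = F_k). Then
sum_{k=8}^{30} F_k = (F_{32} - 1) - (F_{9} - 1) = F_{32} - F_{9}.
Computing: F_{32} = 2178309, F_{9} = 34, so
Sum = 2178309 - 34 = 2178275.

2178275


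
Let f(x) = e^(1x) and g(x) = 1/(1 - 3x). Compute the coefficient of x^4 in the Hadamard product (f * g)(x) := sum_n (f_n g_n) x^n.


Expanding: f_k = 1^k/k! (from e^(1x)) and g_k = 3^k (from 1/(1 - 3x)). So the Hadamard coefficient (f * g)_k = 1^k 3^k / k! = (3)^k / k!.
For k = 4: 3^4/4! = 81/24 = 27/8.

27/8


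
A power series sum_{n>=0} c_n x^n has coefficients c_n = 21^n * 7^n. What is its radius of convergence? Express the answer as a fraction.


By the root test (Cauchy-Hadamard), the radius is R = 1 / limsup_n |c_n|^(1/n).
Here |c_n|^(1/n) = (21^n * 7^n)^(1/n) = 21 * 7 = 147 for all n.
So R = 1/147 = 1/147.

1/147


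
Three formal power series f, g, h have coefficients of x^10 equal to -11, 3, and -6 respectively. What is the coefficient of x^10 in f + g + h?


Series addition is componentwise:
-11 + 3 + -6
= -14

-14


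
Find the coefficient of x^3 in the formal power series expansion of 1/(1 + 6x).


Write 1/(1 + c x) = 1/(1 - (-c) x) and apply the geometric-series identity
1/(1 - y) = sum_{k>=0} y^k to get 1/(1 + c x) = sum_{k>=0} (-c)^k x^k.
So the coefficient of x^k is (-c)^k = (-1)^k * c^k.
Here c = 6 and k = 3:
(-6)^3 = -1 * 216 = -216

-216


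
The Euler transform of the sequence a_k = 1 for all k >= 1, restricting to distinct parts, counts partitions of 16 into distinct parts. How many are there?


Partitions of 16 into distinct parts can be computed via generating function.
Product (1+x)(1+x^2)(1+x^3)...
The coefficient of x^16 = 32

32


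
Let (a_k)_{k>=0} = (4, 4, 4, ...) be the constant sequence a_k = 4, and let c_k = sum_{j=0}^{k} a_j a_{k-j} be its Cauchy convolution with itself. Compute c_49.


Since a_j = 4 for all j >= 0, the convolution sum becomes
c_k = sum_{j=0}^{k} 4 * 4 = 16 * (k + 1).
Equivalently, the generating function of (a_k) is 4/(1 - x) and its square is 16/(1 - x)^2 = sum_{k>=0} 16(k + 1) x^k.
For k = 49: 16 * 50 = 800.

800


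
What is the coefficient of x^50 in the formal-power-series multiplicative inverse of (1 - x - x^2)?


Let the inverse be f(x) = sum_{k>=0} a_k x^k. From f(x) * (1 - x - x^2) = 1 and matching coefficients:
 x^0: a_0 = 1.
 x^1: a_1 - a_0 = 0, so a_1 = 1.
 x^k (k >= 2): a_k - a_{k-1} - a_{k-2} = 0, i.e. a_k = a_{k-1} + a_{k-2}.
This is the Fibonacci-type recurrence shifted so that a_0 = a_1 = 1.
Iterating: a_0=1, a_1=1, a_2=2, a_3=3, a_4=5, a_5=8, a_6=13, a_7=21, a_8=34, a_9=55, ...
a_50 = 20365011074.

20365011074


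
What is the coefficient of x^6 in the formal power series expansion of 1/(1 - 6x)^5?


The general identity 1/(1 - c x)^r = sum_{k>=0} c^k C(k + r - 1, r - 1) x^k follows by substituting y = c x into 1/(1 - y)^r = sum_{k>=0} C(k + r - 1, r - 1) y^k.
For c = 6, r = 5, k = 6:
6^6 * C(10, 4) = 46656 * 210 = 9797760.

9797760


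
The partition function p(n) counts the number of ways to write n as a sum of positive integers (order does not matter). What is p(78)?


Using the generating function prod_{k>=1} 1/(1-x^k), we compute p(78).
By dynamic programming over parts 1 through 78:
p(78) = 12132164

12132164


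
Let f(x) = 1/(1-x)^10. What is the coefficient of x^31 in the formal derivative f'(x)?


Differentiate: d/dx [ 1/(1-x)^r ] = r / (1-x)^(r+1).
Here r = 10, so f'(x) = 10 / (1-x)^11.
The expansion of 1/(1-x)^(r+1) has coefficient of x^n equal to C(n+r, r).
So the coefficient of x^31 in f'(x) is
10 * C(41, 10) = 10 * 1121099408 = 11210994080

11210994080


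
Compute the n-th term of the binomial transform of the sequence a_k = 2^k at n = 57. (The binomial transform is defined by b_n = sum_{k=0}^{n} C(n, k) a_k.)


With a_k = 2^k, b_n = sum_{k=0}^{n} C(n, k) 2^k = (1 + 2)^n by the binomial theorem.
For n = 57: (1 + 2)^57 = 3^57 = 1570042899082081611640534563.

1570042899082081611640534563


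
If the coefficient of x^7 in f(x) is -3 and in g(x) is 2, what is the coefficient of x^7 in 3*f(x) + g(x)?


Scalar multiplication scales coefficients: 3 * -3 = -9.
Then add the g coefficient: -9 + 2
= -7

-7


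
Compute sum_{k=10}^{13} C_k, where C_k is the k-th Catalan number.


C_10 through C_13: 16796, 58786, 208012, 742900
Sum = 16796 + 58786 + 208012 + 742900
= 1026494

1026494


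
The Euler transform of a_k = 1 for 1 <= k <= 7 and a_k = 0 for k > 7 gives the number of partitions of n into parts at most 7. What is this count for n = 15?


Partitions of 15 into parts at most 7:
Using generating function (1-x)^(-1)(1-x^2)^(-1)...(1-x^7)^(-1),
the coefficient of x^15 = 131

131


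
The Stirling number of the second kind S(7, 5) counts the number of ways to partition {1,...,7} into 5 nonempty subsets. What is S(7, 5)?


Using the explicit formula S(n,k) = (1/k!) sum_{j=0}^{k} (-1)^(k-j) C(k,j) j^n:
S(7, 5) = 140
Equivalently, S(n,k) is n! times the coefficient of x^n in the EGF (e^x - 1)^k / k!.

140


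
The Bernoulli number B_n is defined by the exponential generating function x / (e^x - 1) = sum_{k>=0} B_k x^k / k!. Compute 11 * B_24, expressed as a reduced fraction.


Bernoulli numbers can also be computed recursively via B_0 = 1 and sum_{j=0}^{m} C(m+1, j) B_j = 0 for m >= 1. Odd-index Bernoulli numbers vanish for k >= 3.
Computing B_24 = -236364091/2730, so 11 * B_24 = 11 * -236364091/2730 = -2600005001/2730.

-2600005001/2730


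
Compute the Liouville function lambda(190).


The Liouville function is lambda(k) = (-1)^Omega(k), where Omega(k) counts the prime factors of k with multiplicity.
Factoring: 190 = 2 * 5 * 19, so Omega(190) = 3.
lambda(190) = (-1)^3 = -1.

-1


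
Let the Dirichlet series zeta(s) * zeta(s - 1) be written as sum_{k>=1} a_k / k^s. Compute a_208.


Convolution gives a_k = sum_{d | k} d * 1 = sum_{d | k} d = sigma(k), the sum of positive divisors of k.
For k = 208, the divisors are 1, 2, 4, 8, 13, 16, 26, 52, 104, 208, so
sigma(208) = 1 + 2 + 4 + 8 + 13 + 16 + 26 + 52 + 104 + 208 = 434.

434


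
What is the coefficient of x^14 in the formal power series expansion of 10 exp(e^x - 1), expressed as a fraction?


exp(e^x - 1) is the exponential generating function for the Bell numbers Bell_k: exp(e^x - 1) = sum_{k>=0} Bell_k x^k / k!.
So the coefficient of x^14 in 10 exp(e^x - 1) is 10 Bell_14 / 14!.
Computing: Bell_14 = 190899322 and 14! = 87178291200, giving
10 * 190899322/87178291200 = 95449661/4358914560.

95449661/4358914560


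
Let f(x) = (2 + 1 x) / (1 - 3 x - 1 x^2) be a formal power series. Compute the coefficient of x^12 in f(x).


Write f(x) = sum_{k>=0} a_k x^k. Multiplying both sides by 1 - 3 x - 1 x^2 gives
(1 - 3 x - 1 x^2) sum_{k>=0} a_k x^k = 2 + 1 x.
Matching coefficients:
 x^0: a_0 = 2
 x^1: a_1 - 3 a_0 = 1  =>  a_1 = 3*2 + 1 = 7
 x^k (k >= 2): a_k = 3 a_{k-1} + 1 a_{k-2}.
Iterating: a_2 = 23, a_3 = 76, a_4 = 251, a_5 = 829, a_6 = 2738, a_7 = 9043, a_8 = 29867, a_9 = 98644, a_10 = 325799, a_11 = 1076041, a_12 = 3553922.
So the coefficient of x^12 is 3553922.

3553922


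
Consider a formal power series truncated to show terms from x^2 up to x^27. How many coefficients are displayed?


From x^2 to x^27 inclusive, the count is 27 - 2 + 1 = 26.

26


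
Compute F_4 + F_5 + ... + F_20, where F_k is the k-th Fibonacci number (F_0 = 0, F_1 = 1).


Use the identity sum_{k=0}^{N} F_k = F_{N+2} - 1 (which follows from F_{k+2} - F_{k+1} = F_k). Then
sum_{k=4}^{20} F_k = (F_{22} - 1) - (F_{5} - 1) = F_{22} - F_{5}.
Computing: F_{22} = 17711, F_{5} = 5, so
Sum = 17711 - 5 = 17706.

17706


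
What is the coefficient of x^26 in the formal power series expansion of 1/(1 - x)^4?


The negative binomial / multiset identity is
1/(1 - x)^r = sum_{k>=0} C(k + r - 1, r - 1) x^k.
Here r = 4 and k = 26, so the coefficient is
C(26 + 3, 3) = C(29, 3)
= 3654

3654


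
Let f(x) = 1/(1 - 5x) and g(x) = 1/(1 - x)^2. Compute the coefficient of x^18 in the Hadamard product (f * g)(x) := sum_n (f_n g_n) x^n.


f has coefficients f_k = 5^k. For g = 1/(1 - x)^2 the coefficient is g_k = C(k + 1, 1) = k + 1. The Hadamard coefficient is (f * g)_k = 5^k * (k + 1).
For k = 18: 5^18 * 19 = 3814697265625 * 19 = 72479248046875.

72479248046875


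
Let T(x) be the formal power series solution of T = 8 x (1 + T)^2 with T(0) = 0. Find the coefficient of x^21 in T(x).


Apply the Lagrange inversion formula: if T = 8 x * phi(T) with phi(t) = (1 + t)^2, then [x^n] T = 8^n * (1/n) [t^(n-1)] phi(t)^n = 8^n * (1/n) [t^(n-1)] (1 + t)^(2n) = 8^n * (1/n) C(2n, n-1).
Using the identity C(2n, n-1) = C(2n, n) * n / (n+1), the unscaled factor equals C(2n, n) / (n+1) = C_n, the n-th Catalan number.
For n = 21: C_21 = C(42, 21) / 22 = 538257874440/22 = 24466267020.
With the 8^21 = 9223372036854775808 factor, the coefficient is 9223372036854775808 * 24466267020 = 225661483078490225880764252160.

225661483078490225880764252160


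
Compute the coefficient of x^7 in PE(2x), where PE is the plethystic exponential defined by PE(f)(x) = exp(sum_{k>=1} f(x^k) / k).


With f(x) = 2x, the exponent is sum_{k>=1} 2 x^k / k = 2 * (-ln(1 - x)). Exponentiating:
PE(2x) = exp(-2 ln(1 - x)) = 1/(1 - x)^2.
By the negative binomial expansion, [x^n] 1/(1 - x)^2 = C(n + 1, 1).
For n = 7: C(8, 1) = 8.

8


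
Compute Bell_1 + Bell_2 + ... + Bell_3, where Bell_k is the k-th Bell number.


Recall Bell_k counts set partitions of a k-set (with Bell_0 = 1 by convention).
Bell_1 through Bell_3: 1, 2, 5
Sum = 1 + 2 + 5 = 8.

8


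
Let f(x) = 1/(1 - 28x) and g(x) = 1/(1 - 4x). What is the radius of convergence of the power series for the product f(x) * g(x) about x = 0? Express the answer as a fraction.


The radius of 1/(1 - 28x) is 1/28 (nearest singularity at x = 1/28), and the radius of 1/(1 - 4x) is 1/4.
The product f(x)*g(x) = 1/((1 - 28x)(1 - 4x)) has singularities at both 1/28 and 1/4, so its radius of convergence is the distance to the nearest one:
min(1/28, 1/4) = 1/28.

1/28


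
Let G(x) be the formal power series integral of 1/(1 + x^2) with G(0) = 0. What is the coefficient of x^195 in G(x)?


1/(1 + x^2) = sum_{j>=0} (-1)^j x^(2j). Integrating termwise with G(0) = 0:
G(x) = sum_{j>=0} (-1)^j x^(2j+1) / (2j+1) = arctan(x).
Only odd powers are nonzero. For x^195 write 195 = 2*97 + 1, giving
(-1)^97 / 195 = -1/195 = -1/195.

-1/195


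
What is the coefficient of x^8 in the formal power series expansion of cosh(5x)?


The Maclaurin series is cosh(t) = sum_{m>=0} t^(2m) / (2m)!, so substituting t = 5x, only even powers of x are nonzero, with coefficient of x^(2m) equal to 5^(2m) / (2m)!.
For x^8 the coefficient is 5^8/8! = 390625/40320 = 78125/8064.

78125/8064


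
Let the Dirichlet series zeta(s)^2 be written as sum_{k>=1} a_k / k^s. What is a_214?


The Dirichlet convolution of the constant function 1 with itself gives (1 * 1)(k) = sum_{d | k} 1 = d(k), the number of positive divisors of k.
Since zeta(s) = sum_{k>=1} 1/k^s, we have zeta(s)^2 = sum_{k>=1} d(k)/k^s, so a_k = d(k).
For k = 214: the divisors are 1, 2, 107, 214.
Count = 4.

4


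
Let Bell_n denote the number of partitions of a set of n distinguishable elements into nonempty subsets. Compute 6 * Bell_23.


Bell_23 can be computed from the Bell triangle or from Dobinski's identity Bell_n = (1/e) * sum_{k>=0} k^n / k!.
Computing Bell_23 = 44152005855084346.
Then 6 * 44152005855084346 = 264912035130506076.

264912035130506076


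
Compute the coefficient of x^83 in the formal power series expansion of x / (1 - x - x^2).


Let f(x) = sum_{k>=0} a_k x^k. Multiplying f(x) * (1 - x - x^2) = x and matching coefficients gives a_0 = 0, a_1 = 1, and a_k = a_{k-1} + a_{k-2} for k >= 2. These are the Fibonacci numbers F_k.
Iterating from F_0 = 0, F_1 = 1:
F_0=0, F_1=1, F_2=1, F_3=2, F_4=3, F_5=5, F_6=8, F_7=13, F_8=21, F_9=34, ...
F_83 = 99194853094755497.

99194853094755497


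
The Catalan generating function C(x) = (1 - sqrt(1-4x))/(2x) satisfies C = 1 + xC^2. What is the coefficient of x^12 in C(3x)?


Substituting x -> 3x scales the n-th coefficient by 3^n, so [x^12] C(3x) = 3^12 * C_12.
C_12 = C(2*12, 12)/(13) = 2704156/13 = 208012.
So 3^12 * 208012 = 531441 * 208012 = 110546105292.

110546105292


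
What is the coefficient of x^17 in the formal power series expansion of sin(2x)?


The Maclaurin series is sin(t) = sum_{k>=0} (-1)^k t^(2k+1) / (2k+1)!, so substituting t = 2x, only odd powers of x are nonzero, with coefficient of x^(2k+1) equal to (-1)^k 2^(2k+1) / (2k+1)!.
Write 17 = 2*8 + 1, giving the coefficient (-1)^8 * 2^17 / 17! = 131072/355687428096000 = 4/10854718875.

4/10854718875


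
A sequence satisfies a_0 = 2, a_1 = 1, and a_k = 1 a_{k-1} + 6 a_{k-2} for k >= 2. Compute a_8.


The characteristic equation is t^2 - 1 t - 6 = 0, with roots r_1 = 3 and r_2 = -2 (so c_1 = r_1 + r_2, c_2 = -r_1 r_2 as required).
One can use the closed form a_n = A r_1^n + B r_2^n, but direct iteration is more reliable:
a_0 = 2, a_1 = 1, a_2 = 13, a_3 = 19, a_4 = 97, a_5 = 211, a_6 = 793, a_7 = 2059, a_8 = 6817.
So a_8 = 6817.

6817


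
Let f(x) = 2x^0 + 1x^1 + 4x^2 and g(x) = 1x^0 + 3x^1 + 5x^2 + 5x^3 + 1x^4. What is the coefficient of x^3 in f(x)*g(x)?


Cauchy product at x^3:
2*5 + 1*5 + 4*3
= 27

27


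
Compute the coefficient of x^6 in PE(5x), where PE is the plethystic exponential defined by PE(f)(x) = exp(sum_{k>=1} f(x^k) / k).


With f(x) = 5x, the exponent is sum_{k>=1} 5 x^k / k = 5 * (-ln(1 - x)). Exponentiating:
PE(5x) = exp(-5 ln(1 - x)) = 1/(1 - x)^5.
By the negative binomial expansion, [x^n] 1/(1 - x)^5 = C(n + 4, 4).
For n = 6: C(10, 4) = 210.

210


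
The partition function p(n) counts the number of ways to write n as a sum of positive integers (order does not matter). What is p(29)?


Using the generating function prod_{k>=1} 1/(1-x^k), we compute p(29).
By dynamic programming over parts 1 through 29:
p(29) = 4565

4565


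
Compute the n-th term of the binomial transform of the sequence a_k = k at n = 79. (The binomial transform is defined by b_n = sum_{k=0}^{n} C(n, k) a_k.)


With a_k = k, b_n = sum_{k=0}^{n} C(n, k) k. Using k * C(n, k) = n * C(n-1, k-1) gives b_n = n * sum_{k>=1} C(n-1, k-1) = n * 2^(n-1).
For n = 79: 79 * 2^78 = 79 * 302231454903657293676544 = 23876284937388926200446976.

23876284937388926200446976


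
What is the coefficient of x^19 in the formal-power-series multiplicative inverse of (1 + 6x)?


The inverse is 1/(1 + 6x). Apply the geometric identity 1/(1 - y) = sum_{k>=0} y^k with y = -6x:
1/(1 + 6x) = sum_{k>=0} (-6)^k x^k.
So the coefficient of x^19 is (-6)^19 = -609359740010496.

-609359740010496


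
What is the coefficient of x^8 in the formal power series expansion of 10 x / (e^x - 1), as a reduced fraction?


The exponential generating function for Bernoulli numbers is
x / (e^x - 1) = sum_{k>=0} B_k x^k / k!.
So the coefficient of x^8 in 10 x / (e^x - 1) is 10 B_8 / 8!.
Computing: B_8 = -1/30, 8! = 40320, giving
10 * -1/30 / 40320 = -1/120960.

-1/120960


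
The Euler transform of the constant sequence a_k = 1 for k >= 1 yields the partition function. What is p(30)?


The Euler transform converts the sequence a_k = 1 into the number of integer partitions.
Using the recurrence or dynamic programming:
p(30) = 5604

5604


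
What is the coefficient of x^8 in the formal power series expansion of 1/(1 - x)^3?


The negative binomial / multiset identity is
1/(1 - x)^r = sum_{k>=0} C(k + r - 1, r - 1) x^k.
Here r = 3 and k = 8, so the coefficient is
C(8 + 2, 2) = C(10, 2)
= 45

45


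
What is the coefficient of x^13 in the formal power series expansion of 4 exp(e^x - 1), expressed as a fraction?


exp(e^x - 1) is the exponential generating function for the Bell numbers Bell_k: exp(e^x - 1) = sum_{k>=0} Bell_k x^k / k!.
So the coefficient of x^13 in 4 exp(e^x - 1) is 4 Bell_13 / 13!.
Computing: Bell_13 = 27644437 and 13! = 6227020800, giving
4 * 27644437/6227020800 = 27644437/1556755200.

27644437/1556755200


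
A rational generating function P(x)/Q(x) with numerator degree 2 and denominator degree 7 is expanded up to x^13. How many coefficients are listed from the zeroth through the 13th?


Expanding up to x^13 gives the coefficients for x^0, x^1, ..., x^13.
That is 13 + 1 = 14 coefficients in total.

14


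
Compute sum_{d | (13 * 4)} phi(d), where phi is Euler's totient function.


First, 13 * 4 = 52. One classical identity is sum_{d | n} phi(d) = n (each k in [1, n] has a unique gcd with n, and among the k's with gcd(k, n) = n/d there are phi(d) of them). So the sum equals 52. We also verify directly:
Divisors of 52: 1, 2, 4, 13, 26, 52.
phi values: 1, 1, 2, 12, 12, 24.
Sum = 52.

52


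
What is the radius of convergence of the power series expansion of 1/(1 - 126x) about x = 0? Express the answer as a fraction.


Expanding 1/(1 - 126x) = sum_{k>=0} 126^k x^k, the series converges when |126x| < 1, i.e., |x| < 1/126.
So the radius of convergence is 1/126 = 1/126.

1/126


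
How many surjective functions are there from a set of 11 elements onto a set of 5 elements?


By inclusion-exclusion on which target elements are missed, the number of surjections from an n-set onto a k-set is
surj(n, k) = sum_{j=0}^{k} (-1)^j C(k, j) (k - j)^n.
Equivalently surj(n, k) = k! * S(n, k), where S(n, k) is the Stirling number of the second kind.
For n = 11, k = 5:
S(11, 5) = 246730, so
surj = 5! * 246730 = 120 * 246730 = 29607600.

29607600


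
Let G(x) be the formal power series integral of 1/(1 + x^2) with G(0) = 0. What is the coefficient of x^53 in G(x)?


1/(1 + x^2) = sum_{j>=0} (-1)^j x^(2j). Integrating termwise with G(0) = 0:
G(x) = sum_{j>=0} (-1)^j x^(2j+1) / (2j+1) = arctan(x).
Only odd powers are nonzero. For x^53 write 53 = 2*26 + 1, giving
(-1)^26 / 53 = 1/53 = 1/53.

1/53


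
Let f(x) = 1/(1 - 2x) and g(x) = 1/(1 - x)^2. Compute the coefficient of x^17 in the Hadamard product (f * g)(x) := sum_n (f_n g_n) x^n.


f has coefficients f_k = 2^k. For g = 1/(1 - x)^2 the coefficient is g_k = C(k + 1, 1) = k + 1. The Hadamard coefficient is (f * g)_k = 2^k * (k + 1).
For k = 17: 2^17 * 18 = 131072 * 18 = 2359296.

2359296


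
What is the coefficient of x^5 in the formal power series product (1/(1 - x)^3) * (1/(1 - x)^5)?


Combine the factors: (1/(1 - x)^3) * (1/(1 - x)^5) = 1/(1 - x)^8.
Then use 1/(1 - x)^r = sum_{k>=0} C(k + r - 1, r - 1) x^k with r = 8 and k = 5:
C(12, 7) = 792.

792


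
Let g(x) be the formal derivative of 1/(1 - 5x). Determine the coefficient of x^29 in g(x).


Differentiate termwise: d/dx sum_{k>=0} 5^k x^k = sum_{k>=1} k 5^k x^(k-1) = sum_{j>=0} (j+1) 5^(j+1) x^j.
Equivalently, d/dx [1/(1 - 5x)] = 5/(1 - 5x)^2.
For j = 29: 30 * 5^30 = 30 * 931322574615478515625 = 27939677238464355468750.

27939677238464355468750


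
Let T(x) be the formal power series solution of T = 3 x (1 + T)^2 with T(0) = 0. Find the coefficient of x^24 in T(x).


Apply the Lagrange inversion formula: if T = 3 x * phi(T) with phi(t) = (1 + t)^2, then [x^n] T = 3^n * (1/n) [t^(n-1)] phi(t)^n = 3^n * (1/n) [t^(n-1)] (1 + t)^(2n) = 3^n * (1/n) C(2n, n-1).
Using the identity C(2n, n-1) = C(2n, n) * n / (n+1), the unscaled factor equals C(2n, n) / (n+1) = C_n, the n-th Catalan number.
For n = 24: C_24 = C(48, 24) / 25 = 32247603683100/25 = 1289904147324.
With the 3^24 = 282429536481 factor, the coefficient is 282429536481 * 1289904147324 = 364307030433636856526844.

364307030433636856526844


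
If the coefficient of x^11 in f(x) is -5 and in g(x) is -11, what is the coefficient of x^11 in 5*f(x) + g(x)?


Scalar multiplication scales coefficients: 5 * -5 = -25.
Then add the g coefficient: -25 + -11
= -36

-36


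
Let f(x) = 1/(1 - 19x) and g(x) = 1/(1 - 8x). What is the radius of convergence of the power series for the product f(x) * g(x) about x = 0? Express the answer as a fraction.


The radius of 1/(1 - 19x) is 1/19 (nearest singularity at x = 1/19), and the radius of 1/(1 - 8x) is 1/8.
The product f(x)*g(x) = 1/((1 - 19x)(1 - 8x)) has singularities at both 1/19 and 1/8, so its radius of convergence is the distance to the nearest one:
min(1/19, 1/8) = 1/19.

1/19


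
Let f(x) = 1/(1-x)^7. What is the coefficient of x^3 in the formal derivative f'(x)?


Differentiate: d/dx [ 1/(1-x)^r ] = r / (1-x)^(r+1).
Here r = 7, so f'(x) = 7 / (1-x)^8.
The expansion of 1/(1-x)^(r+1) has coefficient of x^n equal to C(n+r, r).
So the coefficient of x^3 in f'(x) is
7 * C(10, 7) = 7 * 120 = 840

840


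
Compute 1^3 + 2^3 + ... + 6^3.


This power sum has a closed form given by Faulhaber's formula
sum_{k=1}^{m} k^p = (1 / (p + 1)) * sum_{j=0}^{p} C(p + 1, j) B_j m^(p + 1 - j),
but for small m direct computation is fastest:
1 + 8 + 27 + 64 + 125 + 216 = 441.

441


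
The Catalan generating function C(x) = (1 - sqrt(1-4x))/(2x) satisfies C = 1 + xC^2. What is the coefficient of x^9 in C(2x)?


Substituting x -> 2x scales the n-th coefficient by 2^n, so [x^9] C(2x) = 2^9 * C_9.
C_9 = C(2*9, 9)/(10) = 48620/10 = 4862.
So 2^9 * 4862 = 512 * 4862 = 2489344.

2489344


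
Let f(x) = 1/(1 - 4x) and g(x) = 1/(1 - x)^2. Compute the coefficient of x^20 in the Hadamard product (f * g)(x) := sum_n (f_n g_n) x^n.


f has coefficients f_k = 4^k. For g = 1/(1 - x)^2 the coefficient is g_k = C(k + 1, 1) = k + 1. The Hadamard coefficient is (f * g)_k = 4^k * (k + 1).
For k = 20: 4^20 * 21 = 1099511627776 * 21 = 23089744183296.

23089744183296


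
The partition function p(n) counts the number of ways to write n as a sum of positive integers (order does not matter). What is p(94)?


Using the generating function prod_{k>=1} 1/(1-x^k), we compute p(94).
By dynamic programming over parts 1 through 94:
p(94) = 92669720

92669720


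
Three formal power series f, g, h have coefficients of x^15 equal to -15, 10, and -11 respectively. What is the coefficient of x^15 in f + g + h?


Series addition is componentwise:
-15 + 10 + -11
= -16

-16


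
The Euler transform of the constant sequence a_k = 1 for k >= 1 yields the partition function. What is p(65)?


The Euler transform converts the sequence a_k = 1 into the number of integer partitions.
Using the recurrence or dynamic programming:
p(65) = 2012558

2012558


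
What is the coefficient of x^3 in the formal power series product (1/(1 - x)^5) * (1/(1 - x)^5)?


Combine the factors: (1/(1 - x)^5) * (1/(1 - x)^5) = 1/(1 - x)^10.
Then use 1/(1 - x)^r = sum_{k>=0} C(k + r - 1, r - 1) x^k with r = 10 and k = 3:
C(12, 9) = 220.

220


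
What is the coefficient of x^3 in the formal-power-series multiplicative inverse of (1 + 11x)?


The inverse is 1/(1 + 11x). Apply the geometric identity 1/(1 - y) = sum_{k>=0} y^k with y = -11x:
1/(1 + 11x) = sum_{k>=0} (-11)^k x^k.
So the coefficient of x^3 is (-11)^3 = -1331.

-1331


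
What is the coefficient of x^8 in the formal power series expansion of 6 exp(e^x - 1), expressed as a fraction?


exp(e^x - 1) is the exponential generating function for the Bell numbers Bell_k: exp(e^x - 1) = sum_{k>=0} Bell_k x^k / k!.
So the coefficient of x^8 in 6 exp(e^x - 1) is 6 Bell_8 / 8!.
Computing: Bell_8 = 4140 and 8! = 40320, giving
6 * 4140/40320 = 69/112.

69/112


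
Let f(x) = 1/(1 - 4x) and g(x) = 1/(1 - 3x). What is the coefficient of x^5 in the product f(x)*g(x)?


The coefficient of x^n in f*g is the Cauchy product: sum_{k=0}^{n} a^k * b^(n-k).
With a=4, b=3, n=5:
sum_{k=0}^{5} 4^k * 3^(5-k)
= 3367

3367


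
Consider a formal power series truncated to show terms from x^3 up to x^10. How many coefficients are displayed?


From x^3 to x^10 inclusive, the count is 10 - 3 + 1 = 8.

8


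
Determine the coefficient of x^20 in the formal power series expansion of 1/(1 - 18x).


The geometric series identity gives 1/(1 - c x) = sum_{k>=0} c^k x^k, so the coefficient of x^k is c^k.
Here c = 18 and k = 20.
Computing: 18^20 = 12748236216396078174437376

12748236216396078174437376


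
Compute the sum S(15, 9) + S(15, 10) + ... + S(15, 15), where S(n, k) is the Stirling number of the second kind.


By definition, S(n, k) counts partitions of an n-set into exactly k nonempty blocks.
Computing row n = 15 for k = 9..15:
S(15, k): 67128490, 12662650, 1479478, 106470, 4550, 105, 1
Sum = 81381744.

81381744


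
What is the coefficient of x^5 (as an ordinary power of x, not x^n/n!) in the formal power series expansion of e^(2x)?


The exponential series is e^y = sum_{k>=0} y^k / k!. Substituting y = 2x gives
e^(2x) = sum_{k>=0} 2^k x^k / k!.
So the coefficient of x^n is a^n/n! with a = 2, n = 5:
2^5 / 5! = 32/120 = 4/15

4/15


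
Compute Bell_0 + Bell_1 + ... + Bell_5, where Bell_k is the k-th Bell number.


Recall Bell_k counts set partitions of a k-set (with Bell_0 = 1 by convention).
Bell_0 through Bell_5: 1, 1, 2, 5, 15, 52
Sum = 1 + 1 + 2 + 5 + 15 + 52 = 76.

76


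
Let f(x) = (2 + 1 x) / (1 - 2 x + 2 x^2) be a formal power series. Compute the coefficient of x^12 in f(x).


Write f(x) = sum_{k>=0} a_k x^k. Multiplying both sides by 1 - 2 x + 2 x^2 gives
(1 - 2 x + 2 x^2) sum_{k>=0} a_k x^k = 2 + 1 x.
Matching coefficients:
 x^0: a_0 = 2
 x^1: a_1 - 2 a_0 = 1  =>  a_1 = 2*2 + 1 = 5
 x^k (k >= 2): a_k = 2 a_{k-1} - 2 a_{k-2}.
Iterating: a_2 = 6, a_3 = 2, a_4 = -8, a_5 = -20, a_6 = -24, a_7 = -8, a_8 = 32, a_9 = 80, a_10 = 96, a_11 = 32, a_12 = -128.
So the coefficient of x^12 is -128.

-128


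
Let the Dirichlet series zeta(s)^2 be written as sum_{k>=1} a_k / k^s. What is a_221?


The Dirichlet convolution of the constant function 1 with itself gives (1 * 1)(k) = sum_{d | k} 1 = d(k), the number of positive divisors of k.
Since zeta(s) = sum_{k>=1} 1/k^s, we have zeta(s)^2 = sum_{k>=1} d(k)/k^s, so a_k = d(k).
For k = 221: the divisors are 1, 13, 17, 221.
Count = 4.

4


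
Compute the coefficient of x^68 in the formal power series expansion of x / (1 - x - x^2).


Let f(x) = sum_{k>=0} a_k x^k. Multiplying f(x) * (1 - x - x^2) = x and matching coefficients gives a_0 = 0, a_1 = 1, and a_k = a_{k-1} + a_{k-2} for k >= 2. These are the Fibonacci numbers F_k.
Iterating from F_0 = 0, F_1 = 1:
F_0=0, F_1=1, F_2=1, F_3=2, F_4=3, F_5=5, F_6=8, F_7=13, F_8=21, F_9=34, ...
F_68 = 72723460248141.

72723460248141


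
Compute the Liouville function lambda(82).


The Liouville function is lambda(k) = (-1)^Omega(k), where Omega(k) counts the prime factors of k with multiplicity.
Factoring: 82 = 2 * 41, so Omega(82) = 2.
lambda(82) = (-1)^2 = 1.

1


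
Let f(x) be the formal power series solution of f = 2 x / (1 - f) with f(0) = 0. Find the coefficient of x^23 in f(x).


Apply Lagrange inversion: f = 2 x * phi(f) with phi(t) = 1/(1 - t), so
[x^n] f = 2^n * (1/n) [t^(n-1)] phi(t)^n = 2^n * (1/n) [t^(n-1)] (1 - t)^(-n) = 2^n * (1/n) C(2n - 2, n - 1) = 2^n * C_{n-1}.
For n = 23: C_22 = C(44, 22) / 23 = 2104098963720/23 = 91482563640.
With the 2^23 = 8388608 factor, the coefficient is 8388608 * 91482563640 = 767411365211013120.

767411365211013120


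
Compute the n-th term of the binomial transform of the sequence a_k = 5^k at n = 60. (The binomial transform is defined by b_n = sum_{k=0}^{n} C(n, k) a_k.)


With a_k = 5^k, b_n = sum_{k=0}^{n} C(n, k) 5^k = (1 + 5)^n by the binomial theorem.
For n = 60: (1 + 5)^60 = 6^60 = 48873677980689257489322752273774603865660850176.

48873677980689257489322752273774603865660850176


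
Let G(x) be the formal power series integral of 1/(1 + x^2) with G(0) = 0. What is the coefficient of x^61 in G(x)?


1/(1 + x^2) = sum_{j>=0} (-1)^j x^(2j). Integrating termwise with G(0) = 0:
G(x) = sum_{j>=0} (-1)^j x^(2j+1) / (2j+1) = arctan(x).
Only odd powers are nonzero. For x^61 write 61 = 2*30 + 1, giving
(-1)^30 / 61 = 1/61 = 1/61.

1/61


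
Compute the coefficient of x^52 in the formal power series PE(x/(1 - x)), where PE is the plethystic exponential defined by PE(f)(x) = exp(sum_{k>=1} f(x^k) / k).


For f(x) = x/(1 - x) we have
sum_{k>=1} f(x^k) / k = sum_{k>=1} (1/k) * x^k / (1 - x^k) = sum_{k, m >= 1} x^(k m) / k,
which after exponentiating simplifies to
PE(x/(1 - x)) = prod_{k>=1} 1 / (1 - x^k).
This is the generating function for the partition function p(n), so the coefficient of x^52 is p(52).
Computing p(52) by dynamic programming over parts 1, 2, ..., 52: p(52) = 281589.

281589


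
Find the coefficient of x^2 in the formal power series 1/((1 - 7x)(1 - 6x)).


By partial fractions or Cauchy convolution:
The coefficient equals sum_{k=0}^{2} 7^k * 6^(2-k).
= 127

127


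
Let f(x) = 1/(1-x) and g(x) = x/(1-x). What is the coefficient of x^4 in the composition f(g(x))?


First simplify the composition: f(g(x)) = 1/(1 - x/(1-x)) = (1-x)/((1-x) - x) = (1-x)/(1-2x).
Now extract the coefficient. Write (1-x)/(1-2x) = 1/(1-2x) - x/(1-2x).
The coefficient of x^n in 1/(1-2x) is 2^n, and in x/(1-2x) is 2^(n-1) (for n >= 1).
So the coefficient of x^4 is 2^4 - 2^3 = 16 - 8 = 8.

8


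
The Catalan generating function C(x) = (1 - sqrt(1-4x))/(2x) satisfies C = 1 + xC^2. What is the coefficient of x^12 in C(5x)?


Substituting x -> 5x scales the n-th coefficient by 5^n, so [x^12] C(5x) = 5^12 * C_12.
C_12 = C(2*12, 12)/(13) = 2704156/13 = 208012.
So 5^12 * 208012 = 244140625 * 208012 = 50784179687500.

50784179687500


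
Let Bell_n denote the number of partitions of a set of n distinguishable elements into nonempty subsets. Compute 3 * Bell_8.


Bell_8 can be computed from the Bell triangle or from Dobinski's identity Bell_n = (1/e) * sum_{k>=0} k^n / k!.
Computing Bell_8 = 4140.
Then 3 * 4140 = 12420.

12420


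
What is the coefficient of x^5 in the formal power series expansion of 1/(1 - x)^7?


The expansion 1/(1 - x)^r = sum_{k>=0} C(k + r - 1, r - 1) x^k follows from the multiset / negative-binomial theorem (or from repeated differentiation of the geometric series).
For r = 7 and k = 5:
C(11, 6) = 39916800 / (720 * 120) = 462.

462


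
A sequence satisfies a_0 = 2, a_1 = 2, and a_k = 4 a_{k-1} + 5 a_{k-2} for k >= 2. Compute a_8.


The characteristic equation is t^2 - 4 t - 5 = 0, with roots r_1 = 5 and r_2 = -1 (so c_1 = r_1 + r_2, c_2 = -r_1 r_2 as required).
One can use the closed form a_n = A r_1^n + B r_2^n, but direct iteration is more reliable:
a_0 = 2, a_1 = 2, a_2 = 18, a_3 = 82, a_4 = 418, a_5 = 2082, a_6 = 10418, a_7 = 52082, a_8 = 260418.
So a_8 = 260418.

260418


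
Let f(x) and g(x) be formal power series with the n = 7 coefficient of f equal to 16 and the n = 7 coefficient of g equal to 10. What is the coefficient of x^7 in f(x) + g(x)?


Addition of formal power series is termwise.
The coefficient of x^7 in f + g = 16 + 10
= 26

26


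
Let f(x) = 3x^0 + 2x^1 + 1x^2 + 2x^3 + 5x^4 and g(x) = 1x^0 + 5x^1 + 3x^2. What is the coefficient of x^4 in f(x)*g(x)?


Cauchy product at x^4:
1*3 + 2*5 + 5*1
= 18

18


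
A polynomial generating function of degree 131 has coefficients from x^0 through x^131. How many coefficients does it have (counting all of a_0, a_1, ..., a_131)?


A polynomial of degree 131 takes the form a_0 + a_1 x + ... + a_131 x^131.
The number of coefficients is 131 + 1 = 132.

132


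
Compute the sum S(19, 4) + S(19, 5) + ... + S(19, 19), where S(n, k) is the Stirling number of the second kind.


By definition, S(n, k) counts partitions of an n-set into exactly k nonempty blocks.
Computing row n = 19 for k = 4..19:
S(19, k): 11259666950, 147589284710, 693081601779, 1492924634839, 1709751003480, 1144614626805, 477297033785, 129413217791, 23466951300, 2892439160, 243577530, 13916778, 527136, 12597, 171, 1
Sum = 5832548494812.

5832548494812


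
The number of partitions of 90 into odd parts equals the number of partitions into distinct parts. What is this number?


Computing partitions of 90 into odd parts (1, 3, 5, ...):
Using the generating function prod_{k>=0} 1/(1-x^(2k+1)),
the count is 189586

189586


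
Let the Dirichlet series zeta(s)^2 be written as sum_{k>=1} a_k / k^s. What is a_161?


The Dirichlet convolution of the constant function 1 with itself gives (1 * 1)(k) = sum_{d | k} 1 = d(k), the number of positive divisors of k.
Since zeta(s) = sum_{k>=1} 1/k^s, we have zeta(s)^2 = sum_{k>=1} d(k)/k^s, so a_k = d(k).
For k = 161: the divisors are 1, 7, 23, 161.
Count = 4.

4


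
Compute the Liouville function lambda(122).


The Liouville function is lambda(k) = (-1)^Omega(k), where Omega(k) counts the prime factors of k with multiplicity.
Factoring: 122 = 2 * 61, so Omega(122) = 2.
lambda(122) = (-1)^2 = 1.

1


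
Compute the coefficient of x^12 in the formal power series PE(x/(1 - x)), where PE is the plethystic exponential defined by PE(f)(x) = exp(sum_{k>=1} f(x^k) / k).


For f(x) = x/(1 - x) we have
sum_{k>=1} f(x^k) / k = sum_{k>=1} (1/k) * x^k / (1 - x^k) = sum_{k, m >= 1} x^(k m) / k,
which after exponentiating simplifies to
PE(x/(1 - x)) = prod_{k>=1} 1 / (1 - x^k).
This is the generating function for the partition function p(n), so the coefficient of x^12 is p(12).
Computing p(12) by dynamic programming over parts 1, 2, ..., 12: p(12) = 77.

77


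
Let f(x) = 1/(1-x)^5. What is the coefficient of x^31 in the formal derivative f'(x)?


Differentiate: d/dx [ 1/(1-x)^r ] = r / (1-x)^(r+1).
Here r = 5, so f'(x) = 5 / (1-x)^6.
The expansion of 1/(1-x)^(r+1) has coefficient of x^n equal to C(n+r, r).
So the coefficient of x^31 in f'(x) is
5 * C(36, 5) = 5 * 376992 = 1884960

1884960


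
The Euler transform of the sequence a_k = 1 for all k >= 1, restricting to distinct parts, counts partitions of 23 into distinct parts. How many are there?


Partitions of 23 into distinct parts can be computed via generating function.
Product (1+x)(1+x^2)(1+x^3)...
The coefficient of x^23 = 104

104


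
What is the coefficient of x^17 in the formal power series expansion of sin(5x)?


The Maclaurin series is sin(t) = sum_{k>=0} (-1)^k t^(2k+1) / (2k+1)!, so substituting t = 5x, only odd powers of x are nonzero, with coefficient of x^(2k+1) equal to (-1)^k 5^(2k+1) / (2k+1)!.
Write 17 = 2*8 + 1, giving the coefficient (-1)^8 * 5^17 / 17! = 762939453125/355687428096000 = 6103515625/2845499424768.

6103515625/2845499424768


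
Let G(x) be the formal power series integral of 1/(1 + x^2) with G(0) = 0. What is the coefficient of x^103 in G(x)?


1/(1 + x^2) = sum_{j>=0} (-1)^j x^(2j). Integrating termwise with G(0) = 0:
G(x) = sum_{j>=0} (-1)^j x^(2j+1) / (2j+1) = arctan(x).
Only odd powers are nonzero. For x^103 write 103 = 2*51 + 1, giving
(-1)^51 / 103 = -1/103 = -1/103.

-1/103


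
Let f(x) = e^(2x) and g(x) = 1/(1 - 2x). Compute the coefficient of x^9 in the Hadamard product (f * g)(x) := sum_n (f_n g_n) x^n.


Expanding: f_k = 2^k/k! (from e^(2x)) and g_k = 2^k (from 1/(1 - 2x)). So the Hadamard coefficient (f * g)_k = 2^k 2^k / k! = (4)^k / k!.
For k = 9: 4^9/9! = 262144/362880 = 2048/2835.

2048/2835


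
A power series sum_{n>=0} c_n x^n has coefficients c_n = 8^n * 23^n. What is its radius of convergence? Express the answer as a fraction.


By the root test (Cauchy-Hadamard), the radius is R = 1 / limsup_n |c_n|^(1/n).
Here |c_n|^(1/n) = (8^n * 23^n)^(1/n) = 8 * 23 = 184 for all n.
So R = 1/184 = 1/184.

1/184


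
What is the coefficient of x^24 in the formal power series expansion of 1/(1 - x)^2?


The negative binomial / multiset identity is
1/(1 - x)^r = sum_{k>=0} C(k + r - 1, r - 1) x^k.
Here r = 2 and k = 24, so the coefficient is
C(24 + 1, 1) = C(25, 1)
= 25

25


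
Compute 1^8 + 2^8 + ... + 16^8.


This power sum has a closed form given by Faulhaber's formula
sum_{k=1}^{m} k^p = (1 / (p + 1)) * sum_{j=0}^{p} C(p + 1, j) B_j m^(p + 1 - j),
but for small m direct computation is fastest:
1 + 256 + 6561 + 65536 + 390625 + 1679616 + 5764801 + 16777216 + 43046721 + 100000000 + 214358881 + 429981696 + 815730721 + 1475789056 + 2562890625 + 4294967296 = 9961449608.

9961449608


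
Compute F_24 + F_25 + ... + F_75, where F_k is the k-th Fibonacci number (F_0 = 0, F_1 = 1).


Use the identity sum_{k=0}^{N} F_k = F_{N+2} - 1 (which follows from F_{k+2} - F_{k+1} = F_k). Then
sum_{k=24}^{75} F_k = (F_{77} - 1) - (F_{25} - 1) = F_{77} - F_{25}.
Computing: F_{77} = 5527939700884757, F_{25} = 75025, so
Sum = 5527939700884757 - 75025 = 5527939700809732.

5527939700809732


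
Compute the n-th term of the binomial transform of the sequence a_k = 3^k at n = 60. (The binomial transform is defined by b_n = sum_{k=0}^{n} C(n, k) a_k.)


With a_k = 3^k, b_n = sum_{k=0}^{n} C(n, k) 3^k = (1 + 3)^n by the binomial theorem.
For n = 60: (1 + 3)^60 = 4^60 = 1329227995784915872903807060280344576.

1329227995784915872903807060280344576


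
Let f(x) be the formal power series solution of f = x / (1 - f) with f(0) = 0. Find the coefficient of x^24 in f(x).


Apply Lagrange inversion: f = x * phi(f) with phi(t) = 1/(1 - t), so
[x^n] f = (1/n) [t^(n-1)] phi(t)^n = (1/n) [t^(n-1)] (1 - t)^(-n) = (1/n) C(2n - 2, n - 1) = C_{n-1}.
For n = 24: C_23 = C(46, 23) / 24 = 8233430727600/24 = 343059613650 = 343059613650.

343059613650


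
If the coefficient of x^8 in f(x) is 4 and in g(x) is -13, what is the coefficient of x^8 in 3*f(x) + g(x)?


Scalar multiplication scales coefficients: 3 * 4 = 12.
Then add the g coefficient: 12 + -13
= -1

-1


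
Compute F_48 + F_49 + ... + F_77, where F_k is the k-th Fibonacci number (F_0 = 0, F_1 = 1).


Use the identity sum_{k=0}^{N} F_k = F_{N+2} - 1 (which follows from F_{k+2} - F_{k+1} = F_k). Then
sum_{k=48}^{77} F_k = (F_{79} - 1) - (F_{49} - 1) = F_{79} - F_{49}.
Computing: F_{79} = 14472334024676221, F_{49} = 7778742049, so
Sum = 14472334024676221 - 7778742049 = 14472326245934172.

14472326245934172


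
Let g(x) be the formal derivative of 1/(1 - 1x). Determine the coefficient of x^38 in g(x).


Differentiate termwise: d/dx sum_{k>=0} 1^k x^k = sum_{k>=1} k 1^k x^(k-1) = sum_{j>=0} (j+1) 1^(j+1) x^j.
Equivalently, d/dx [1/(1 - 1x)] = 1/(1 - 1x)^2.
For j = 38: 39 * 1^39 = 39 * 1 = 39.

39
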